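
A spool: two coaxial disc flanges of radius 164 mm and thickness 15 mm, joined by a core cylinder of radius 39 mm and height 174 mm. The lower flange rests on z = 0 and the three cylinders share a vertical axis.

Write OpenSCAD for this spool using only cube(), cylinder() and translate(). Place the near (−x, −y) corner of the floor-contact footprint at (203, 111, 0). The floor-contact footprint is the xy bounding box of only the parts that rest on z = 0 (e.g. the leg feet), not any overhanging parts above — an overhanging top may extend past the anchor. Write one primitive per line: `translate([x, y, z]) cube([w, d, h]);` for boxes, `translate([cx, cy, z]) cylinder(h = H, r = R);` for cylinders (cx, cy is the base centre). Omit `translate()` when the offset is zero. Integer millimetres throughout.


translate([367, 275, 0]) cylinder(h = 15, r = 164);
translate([367, 275, 15]) cylinder(h = 174, r = 39);
translate([367, 275, 189]) cylinder(h = 15, r = 164);


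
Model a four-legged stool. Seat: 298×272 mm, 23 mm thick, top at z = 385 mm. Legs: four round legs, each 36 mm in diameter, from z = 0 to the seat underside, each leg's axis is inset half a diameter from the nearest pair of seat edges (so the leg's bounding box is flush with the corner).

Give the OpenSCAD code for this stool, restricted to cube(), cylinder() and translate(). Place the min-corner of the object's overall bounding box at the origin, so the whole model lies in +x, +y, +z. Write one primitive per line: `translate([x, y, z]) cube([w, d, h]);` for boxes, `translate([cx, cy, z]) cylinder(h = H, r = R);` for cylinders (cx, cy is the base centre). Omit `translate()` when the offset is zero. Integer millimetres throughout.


// leg_h = 385 - 23 = 362
translate([0, 0, 362]) cube([298, 272, 23]);
translate([18, 18, 0]) cylinder(h = 362, r = 18);
translate([280, 18, 0]) cylinder(h = 362, r = 18);
translate([18, 254, 0]) cylinder(h = 362, r = 18);
translate([280, 254, 0]) cylinder(h = 362, r = 18);


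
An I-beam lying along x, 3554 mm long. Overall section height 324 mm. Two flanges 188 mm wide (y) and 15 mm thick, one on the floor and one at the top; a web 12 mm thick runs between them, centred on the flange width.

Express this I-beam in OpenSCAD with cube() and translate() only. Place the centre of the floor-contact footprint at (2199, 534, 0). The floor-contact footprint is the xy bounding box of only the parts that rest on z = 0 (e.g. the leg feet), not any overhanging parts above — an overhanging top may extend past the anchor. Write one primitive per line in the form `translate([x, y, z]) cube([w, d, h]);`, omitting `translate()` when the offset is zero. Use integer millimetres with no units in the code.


translate([422, 440, 0]) cube([3554, 188, 15]);
translate([422, 528, 15]) cube([3554, 12, 294]);
translate([422, 440, 309]) cube([3554, 188, 15]);


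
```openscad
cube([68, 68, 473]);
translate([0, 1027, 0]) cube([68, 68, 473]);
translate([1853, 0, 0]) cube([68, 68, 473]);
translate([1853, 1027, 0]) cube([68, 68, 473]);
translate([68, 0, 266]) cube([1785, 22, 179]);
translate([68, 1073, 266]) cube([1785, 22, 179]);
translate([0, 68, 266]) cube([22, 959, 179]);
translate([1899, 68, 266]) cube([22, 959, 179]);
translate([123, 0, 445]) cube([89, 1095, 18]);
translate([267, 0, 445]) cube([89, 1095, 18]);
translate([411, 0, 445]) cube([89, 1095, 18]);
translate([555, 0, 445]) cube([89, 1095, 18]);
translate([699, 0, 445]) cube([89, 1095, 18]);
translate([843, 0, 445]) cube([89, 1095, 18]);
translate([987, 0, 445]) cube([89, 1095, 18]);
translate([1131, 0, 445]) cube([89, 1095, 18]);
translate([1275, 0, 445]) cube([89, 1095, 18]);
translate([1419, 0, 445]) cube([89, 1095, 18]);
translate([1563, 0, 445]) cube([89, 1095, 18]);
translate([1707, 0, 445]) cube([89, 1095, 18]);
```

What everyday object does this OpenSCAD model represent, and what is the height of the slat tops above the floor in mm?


A bed frame. The slat-top height is 463 mm.

Four posts, four rails, and a row of slats — a bed frame. Slats sit on the rails at z = 266 + 179 = 445; with slat thickness 18, the top is 463 mm.


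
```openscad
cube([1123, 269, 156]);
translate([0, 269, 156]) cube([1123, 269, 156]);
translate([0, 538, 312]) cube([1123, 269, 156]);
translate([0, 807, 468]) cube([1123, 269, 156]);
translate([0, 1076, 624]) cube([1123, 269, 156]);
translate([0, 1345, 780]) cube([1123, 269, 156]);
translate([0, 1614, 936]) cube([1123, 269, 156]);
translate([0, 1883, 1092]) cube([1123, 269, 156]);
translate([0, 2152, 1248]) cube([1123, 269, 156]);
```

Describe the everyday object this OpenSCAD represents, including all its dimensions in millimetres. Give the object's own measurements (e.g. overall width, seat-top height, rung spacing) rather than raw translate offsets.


A straight staircase of 9 solid steps. Each step is 1123 mm wide (x), 269 mm deep (y, the going) and 156 mm tall (the rise). The first step rests on the floor; each subsequent step sits one going further in +y and one rise higher in +z, directly behind and above the previous step with no overlap.


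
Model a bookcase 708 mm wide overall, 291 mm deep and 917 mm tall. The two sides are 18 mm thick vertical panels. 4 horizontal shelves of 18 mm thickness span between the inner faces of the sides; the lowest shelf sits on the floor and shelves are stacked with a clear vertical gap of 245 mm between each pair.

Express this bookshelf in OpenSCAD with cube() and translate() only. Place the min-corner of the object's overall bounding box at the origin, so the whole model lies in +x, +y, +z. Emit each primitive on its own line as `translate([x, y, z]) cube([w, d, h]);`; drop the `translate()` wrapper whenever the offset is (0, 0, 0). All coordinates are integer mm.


cube([18, 291, 917]);
translate([690, 0, 0]) cube([18, 291, 917]);
translate([18, 0, 0]) cube([672, 291, 18]);
translate([18, 0, 263]) cube([672, 291, 18]);
translate([18, 0, 526]) cube([672, 291, 18]);
translate([18, 0, 789]) cube([672, 291, 18]);


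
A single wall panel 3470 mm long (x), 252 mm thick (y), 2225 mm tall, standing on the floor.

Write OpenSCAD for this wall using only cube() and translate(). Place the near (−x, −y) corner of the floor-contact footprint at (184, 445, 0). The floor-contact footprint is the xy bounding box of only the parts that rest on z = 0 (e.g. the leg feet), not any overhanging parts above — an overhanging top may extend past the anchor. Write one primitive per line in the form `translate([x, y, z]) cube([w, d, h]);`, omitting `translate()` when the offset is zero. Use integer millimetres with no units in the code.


translate([184, 445, 0]) cube([3470, 252, 2225]);


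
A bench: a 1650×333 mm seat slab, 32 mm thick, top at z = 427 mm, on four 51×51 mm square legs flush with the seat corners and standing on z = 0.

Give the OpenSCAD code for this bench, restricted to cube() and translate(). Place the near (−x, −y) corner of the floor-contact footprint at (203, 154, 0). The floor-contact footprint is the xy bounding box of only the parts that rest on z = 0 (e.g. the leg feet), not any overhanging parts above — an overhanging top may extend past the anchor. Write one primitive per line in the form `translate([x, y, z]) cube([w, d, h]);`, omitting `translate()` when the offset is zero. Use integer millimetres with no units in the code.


translate([203, 154, 395]) cube([1650, 333, 32]);
translate([203, 154, 0]) cube([51, 51, 395]);
translate([203, 436, 0]) cube([51, 51, 395]);
translate([1802, 154, 0]) cube([51, 51, 395]);
translate([1802, 436, 0]) cube([51, 51, 395]);


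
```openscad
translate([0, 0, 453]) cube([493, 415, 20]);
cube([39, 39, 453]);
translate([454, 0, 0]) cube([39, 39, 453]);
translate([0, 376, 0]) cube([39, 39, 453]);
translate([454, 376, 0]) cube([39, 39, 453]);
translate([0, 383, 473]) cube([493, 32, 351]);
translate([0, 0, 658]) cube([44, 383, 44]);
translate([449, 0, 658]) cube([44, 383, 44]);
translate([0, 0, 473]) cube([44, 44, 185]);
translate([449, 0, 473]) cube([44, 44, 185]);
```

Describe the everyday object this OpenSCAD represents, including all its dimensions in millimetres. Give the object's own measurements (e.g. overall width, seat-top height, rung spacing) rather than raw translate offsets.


A chair. The seat is a 493×415×20 mm slab with its top at z = 473 mm, on four 39×39 mm corner legs (flush with the seat edges, standing on z = 0). A flat backrest 32 mm thick, 351 mm tall, spans the full seat width and rises from the seat top along its +y edge, rear face flush with the rear of the seat. Two armrests of 44×44 mm section run along each side from the seat's front edge to the front of the backrest, top faces 229 mm above the seat top and outer faces flush with the seat's x-edges; a 44×44 mm post under the front of each armrest stands on the seat at the front corner.


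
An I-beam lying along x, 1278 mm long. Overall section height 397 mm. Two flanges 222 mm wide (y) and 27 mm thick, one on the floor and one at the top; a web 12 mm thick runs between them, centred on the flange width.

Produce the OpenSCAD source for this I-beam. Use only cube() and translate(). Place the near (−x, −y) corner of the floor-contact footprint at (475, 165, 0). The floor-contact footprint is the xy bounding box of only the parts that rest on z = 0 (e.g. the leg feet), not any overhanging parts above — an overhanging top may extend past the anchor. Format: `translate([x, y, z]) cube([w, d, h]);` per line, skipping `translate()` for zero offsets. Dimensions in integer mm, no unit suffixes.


translate([475, 165, 0]) cube([1278, 222, 27]);
translate([475, 270, 27]) cube([1278, 12, 343]);
translate([475, 165, 370]) cube([1278, 222, 27]);


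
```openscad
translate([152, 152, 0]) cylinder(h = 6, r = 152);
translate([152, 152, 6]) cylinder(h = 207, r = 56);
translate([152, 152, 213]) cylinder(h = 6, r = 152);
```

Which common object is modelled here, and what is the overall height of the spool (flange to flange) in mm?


A spool. The overall height is 219 mm.

Three coaxial cylinders, large–small–large — a spool. Two 6 mm flanges and a 207 mm core give 6 + 207 + 6 = 219 mm.


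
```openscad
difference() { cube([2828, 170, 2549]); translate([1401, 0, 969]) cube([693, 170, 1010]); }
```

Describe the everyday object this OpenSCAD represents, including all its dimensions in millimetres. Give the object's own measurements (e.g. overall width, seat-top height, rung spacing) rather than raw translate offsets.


A wall 2828 mm long (x), 170 mm thick (y), 2549 mm tall, with a rectangular window opening cut through it. The opening is 693 mm wide and 1010 mm tall; its sill is at z = 969 mm and its near (−x) edge is 1401 mm from the wall's −x end. The opening passes through the full wall thickness.


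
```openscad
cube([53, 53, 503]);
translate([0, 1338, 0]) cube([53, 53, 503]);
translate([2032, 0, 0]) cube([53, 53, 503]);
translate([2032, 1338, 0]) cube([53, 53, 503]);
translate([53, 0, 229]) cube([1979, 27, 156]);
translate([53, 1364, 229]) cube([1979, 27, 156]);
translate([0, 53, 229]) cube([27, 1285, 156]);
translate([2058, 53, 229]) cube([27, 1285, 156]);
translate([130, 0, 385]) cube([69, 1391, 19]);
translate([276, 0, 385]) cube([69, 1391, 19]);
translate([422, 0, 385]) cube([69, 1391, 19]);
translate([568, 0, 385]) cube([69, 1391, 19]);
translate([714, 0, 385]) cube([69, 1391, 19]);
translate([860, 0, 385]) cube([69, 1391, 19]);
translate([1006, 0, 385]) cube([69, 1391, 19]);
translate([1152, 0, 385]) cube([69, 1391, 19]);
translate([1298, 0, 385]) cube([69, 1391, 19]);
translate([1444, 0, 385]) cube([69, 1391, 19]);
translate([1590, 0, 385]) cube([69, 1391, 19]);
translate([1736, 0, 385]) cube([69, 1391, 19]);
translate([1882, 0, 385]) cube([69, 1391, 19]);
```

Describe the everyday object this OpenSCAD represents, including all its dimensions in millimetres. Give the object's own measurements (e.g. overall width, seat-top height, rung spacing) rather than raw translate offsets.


A bed frame 2085 mm long (x) by 1391 mm wide (y). Four 53×53 mm corner posts, 503 mm tall, at the corners of the footprint. Four rails of 27 mm thickness and 156 mm height run between adjacent posts with their undersides at z = 229 mm, their outer faces flush with the outside of the frame (the two x-running rails run between the posts' inner faces; the two y-running rails run between the posts' inner faces). 13 slats, each 69 mm wide (x) and 19 mm thick, lie across the top of the two x-running rails, running the full 1391 mm width of the frame in y; along x they sit between the end posts with a 77 mm gap after the −x posts and between neighbouring slats, leaving 81 mm before the +x posts.


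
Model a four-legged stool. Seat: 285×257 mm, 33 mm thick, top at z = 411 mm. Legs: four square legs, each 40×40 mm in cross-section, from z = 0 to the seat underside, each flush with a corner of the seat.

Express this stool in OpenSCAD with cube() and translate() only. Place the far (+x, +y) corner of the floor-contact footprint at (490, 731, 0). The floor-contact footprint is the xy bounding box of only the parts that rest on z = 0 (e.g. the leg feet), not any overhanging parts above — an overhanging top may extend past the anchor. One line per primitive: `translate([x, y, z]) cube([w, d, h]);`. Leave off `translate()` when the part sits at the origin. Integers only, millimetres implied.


// leg_h = 411 - 33 = 378
translate([205, 474, 378]) cube([285, 257, 33]);
translate([205, 474, 0]) cube([40, 40, 378]);
translate([450, 474, 0]) cube([40, 40, 378]);
translate([205, 691, 0]) cube([40, 40, 378]);
translate([450, 691, 0]) cube([40, 40, 378]);


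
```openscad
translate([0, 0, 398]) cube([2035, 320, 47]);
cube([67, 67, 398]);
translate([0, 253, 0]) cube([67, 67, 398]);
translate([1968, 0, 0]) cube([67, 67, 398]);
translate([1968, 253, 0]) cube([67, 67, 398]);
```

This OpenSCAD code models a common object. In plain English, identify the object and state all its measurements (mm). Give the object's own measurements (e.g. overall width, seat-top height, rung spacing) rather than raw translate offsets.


A long wooden bench with a 2035 mm (x) × 320 mm (y) seat, 47 mm thick, its top surface 445 mm above the floor. Four 67 mm square legs at the seat corners, flush with the edges, run from z = 0 to the seat underside.


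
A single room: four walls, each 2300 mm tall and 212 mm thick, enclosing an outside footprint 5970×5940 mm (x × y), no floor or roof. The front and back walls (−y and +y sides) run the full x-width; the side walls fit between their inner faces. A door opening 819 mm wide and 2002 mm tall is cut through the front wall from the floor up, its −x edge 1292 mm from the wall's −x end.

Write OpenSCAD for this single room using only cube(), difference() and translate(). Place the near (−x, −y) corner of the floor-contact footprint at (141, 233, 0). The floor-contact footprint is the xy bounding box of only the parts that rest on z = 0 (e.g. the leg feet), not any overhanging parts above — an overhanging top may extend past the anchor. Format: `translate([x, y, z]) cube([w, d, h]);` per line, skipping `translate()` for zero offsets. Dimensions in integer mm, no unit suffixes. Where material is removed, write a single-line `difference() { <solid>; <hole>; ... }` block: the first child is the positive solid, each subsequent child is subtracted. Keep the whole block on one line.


difference() { translate([141, 233, 0]) cube([5970, 212, 2300]); translate([1433, 233, 0]) cube([819, 212, 2002]); }
translate([141, 5961, 0]) cube([5970, 212, 2300]);
translate([141, 445, 0]) cube([212, 5516, 2300]);
translate([5899, 445, 0]) cube([212, 5516, 2300]);


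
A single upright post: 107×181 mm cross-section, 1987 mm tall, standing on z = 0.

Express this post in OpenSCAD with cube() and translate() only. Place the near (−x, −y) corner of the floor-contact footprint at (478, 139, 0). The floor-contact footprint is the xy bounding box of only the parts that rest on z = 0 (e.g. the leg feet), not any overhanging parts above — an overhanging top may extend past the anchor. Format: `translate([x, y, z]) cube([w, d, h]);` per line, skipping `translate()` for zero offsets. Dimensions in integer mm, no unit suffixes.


translate([478, 139, 0]) cube([107, 181, 1987]);


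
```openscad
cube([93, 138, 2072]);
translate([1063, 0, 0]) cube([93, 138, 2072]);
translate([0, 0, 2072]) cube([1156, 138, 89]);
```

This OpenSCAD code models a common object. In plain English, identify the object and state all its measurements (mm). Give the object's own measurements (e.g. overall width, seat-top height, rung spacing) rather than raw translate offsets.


A door frame. The clear opening is 970 mm wide and 2072 mm high. Two 93 mm wide jambs, 138 mm deep, stand either side of the opening from the floor to the top of the opening. A 89 mm thick head sits across the top of both jambs, spanning the full outside width of the frame.


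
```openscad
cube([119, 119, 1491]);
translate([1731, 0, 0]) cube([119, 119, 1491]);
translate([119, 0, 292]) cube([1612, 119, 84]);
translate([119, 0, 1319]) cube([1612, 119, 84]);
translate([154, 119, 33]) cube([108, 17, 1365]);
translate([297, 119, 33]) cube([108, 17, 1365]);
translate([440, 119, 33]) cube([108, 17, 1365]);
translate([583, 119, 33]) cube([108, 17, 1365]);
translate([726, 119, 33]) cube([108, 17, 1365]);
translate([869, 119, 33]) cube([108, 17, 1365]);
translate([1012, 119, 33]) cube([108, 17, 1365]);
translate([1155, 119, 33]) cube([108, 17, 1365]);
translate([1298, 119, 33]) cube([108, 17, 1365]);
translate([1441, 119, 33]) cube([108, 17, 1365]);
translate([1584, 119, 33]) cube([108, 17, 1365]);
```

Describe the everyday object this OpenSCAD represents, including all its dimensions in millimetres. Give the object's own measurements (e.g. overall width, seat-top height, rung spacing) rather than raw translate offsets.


A fence section. Two 119×119 mm posts, 1491 mm tall, stand on the floor with a clear span of 1612 mm between their inner faces. Two horizontal rails of 119×84 mm section span the gap between the posts with their undersides at z = 292 mm and z = 1319 mm, flush with the posts' −y face. 11 pickets, each 108 mm wide, 17 mm thick and 1365 mm tall, are fixed to the +y face of the rails with their bottoms at z = 33 mm, spaced across the span with a 35 mm gap after the −x post and between neighbouring pickets, with 39 mm left before the +x post.


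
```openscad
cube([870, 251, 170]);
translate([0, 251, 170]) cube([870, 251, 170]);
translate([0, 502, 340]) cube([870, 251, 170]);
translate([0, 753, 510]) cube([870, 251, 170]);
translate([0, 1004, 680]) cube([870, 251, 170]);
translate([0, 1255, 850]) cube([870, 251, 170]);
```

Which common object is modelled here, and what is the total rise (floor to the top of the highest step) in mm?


A staircase. The total rise is 1020 mm.

6 identical blocks, each offset up and back from the previous — a staircase. Each step is 170 mm tall and there are 6 of them, so the total rise is 6 × 170 = 1020 mm.


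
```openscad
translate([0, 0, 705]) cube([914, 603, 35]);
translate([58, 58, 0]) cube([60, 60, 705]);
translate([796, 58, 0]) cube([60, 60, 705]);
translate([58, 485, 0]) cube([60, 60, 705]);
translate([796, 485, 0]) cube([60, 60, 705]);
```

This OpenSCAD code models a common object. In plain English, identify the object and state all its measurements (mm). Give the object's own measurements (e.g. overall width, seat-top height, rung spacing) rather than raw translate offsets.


A rectangular dining table. The top is 914×603×35 mm with its upper surface at z = 740 mm. It stands on four 60×60 mm square legs, each inset 58 mm from the nearest pair of top edges, running from the floor to the underside of the top.


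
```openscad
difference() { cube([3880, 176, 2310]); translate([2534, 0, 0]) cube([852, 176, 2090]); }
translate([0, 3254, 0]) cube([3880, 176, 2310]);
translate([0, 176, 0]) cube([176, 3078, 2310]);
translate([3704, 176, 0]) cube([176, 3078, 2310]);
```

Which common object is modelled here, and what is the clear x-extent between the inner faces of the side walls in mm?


A single room. The interior width is 3528 mm.

Four walls enclosing a rectangle with a door in the front wall — a room. Outside width 3880 minus two 176 mm walls gives 3528 mm.


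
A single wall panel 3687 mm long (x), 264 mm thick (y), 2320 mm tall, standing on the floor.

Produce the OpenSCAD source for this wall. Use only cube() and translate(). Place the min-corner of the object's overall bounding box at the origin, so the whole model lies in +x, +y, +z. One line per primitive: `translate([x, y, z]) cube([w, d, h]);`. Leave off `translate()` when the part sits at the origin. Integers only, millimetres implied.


cube([3687, 264, 2320]);


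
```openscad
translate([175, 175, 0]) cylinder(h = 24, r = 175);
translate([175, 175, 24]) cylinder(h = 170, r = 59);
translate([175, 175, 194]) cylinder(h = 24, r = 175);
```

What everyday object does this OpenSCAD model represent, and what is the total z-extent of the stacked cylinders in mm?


A spool. The overall height is 218 mm.

Three coaxial cylinders, large–small–large — a spool. Two 24 mm flanges and a 170 mm core give 24 + 170 + 24 = 218 mm.


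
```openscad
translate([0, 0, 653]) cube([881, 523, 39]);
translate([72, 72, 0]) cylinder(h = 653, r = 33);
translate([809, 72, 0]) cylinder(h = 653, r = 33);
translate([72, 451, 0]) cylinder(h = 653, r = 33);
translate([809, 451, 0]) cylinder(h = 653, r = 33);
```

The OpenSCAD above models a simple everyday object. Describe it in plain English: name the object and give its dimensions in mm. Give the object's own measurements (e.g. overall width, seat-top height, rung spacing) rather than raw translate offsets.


A table: top 881 mm (x) × 523 mm (y), 39 mm thick, upper face at z = 692 mm, on four round legs of 66 mm diameter, each leg's bounding box inset 39 mm from the nearest pair of top edges from z = 0 to the bottom of the top.


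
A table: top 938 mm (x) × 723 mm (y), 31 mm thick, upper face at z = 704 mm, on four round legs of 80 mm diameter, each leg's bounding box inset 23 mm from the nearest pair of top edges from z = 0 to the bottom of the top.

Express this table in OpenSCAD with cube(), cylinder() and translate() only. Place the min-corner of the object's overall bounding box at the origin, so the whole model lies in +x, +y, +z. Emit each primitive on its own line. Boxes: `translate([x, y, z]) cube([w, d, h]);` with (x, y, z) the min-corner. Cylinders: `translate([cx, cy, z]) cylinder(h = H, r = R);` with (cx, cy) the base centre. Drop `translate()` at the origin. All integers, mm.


// leg_h = 704 - 31 = 673
translate([0, 0, 673]) cube([938, 723, 31]);
translate([63, 63, 0]) cylinder(h = 673, r = 40);
translate([875, 63, 0]) cylinder(h = 673, r = 40);
translate([63, 660, 0]) cylinder(h = 673, r = 40);
translate([875, 660, 0]) cylinder(h = 673, r = 40);


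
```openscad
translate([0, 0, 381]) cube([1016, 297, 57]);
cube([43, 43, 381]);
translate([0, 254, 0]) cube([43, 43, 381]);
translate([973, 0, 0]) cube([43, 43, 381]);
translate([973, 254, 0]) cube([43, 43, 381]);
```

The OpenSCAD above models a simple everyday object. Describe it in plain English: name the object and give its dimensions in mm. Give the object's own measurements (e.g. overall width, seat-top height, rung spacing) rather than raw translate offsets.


A long wooden bench with a 1016 mm (x) × 297 mm (y) seat, 57 mm thick, its top surface 438 mm above the floor. Four 43 mm square legs at the seat corners, flush with the edges, run from z = 0 to the seat underside.


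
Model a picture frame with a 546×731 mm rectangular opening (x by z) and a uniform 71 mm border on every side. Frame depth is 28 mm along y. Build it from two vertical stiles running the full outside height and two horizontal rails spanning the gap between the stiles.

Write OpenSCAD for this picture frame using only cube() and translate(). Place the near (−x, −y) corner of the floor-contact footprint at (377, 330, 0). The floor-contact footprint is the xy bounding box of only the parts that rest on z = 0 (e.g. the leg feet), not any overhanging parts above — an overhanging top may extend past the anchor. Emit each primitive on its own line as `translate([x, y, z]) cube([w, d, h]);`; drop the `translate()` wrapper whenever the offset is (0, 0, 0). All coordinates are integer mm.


translate([377, 330, 0]) cube([71, 28, 873]);
translate([994, 330, 0]) cube([71, 28, 873]);
translate([448, 330, 0]) cube([546, 28, 71]);
translate([448, 330, 802]) cube([546, 28, 71]);


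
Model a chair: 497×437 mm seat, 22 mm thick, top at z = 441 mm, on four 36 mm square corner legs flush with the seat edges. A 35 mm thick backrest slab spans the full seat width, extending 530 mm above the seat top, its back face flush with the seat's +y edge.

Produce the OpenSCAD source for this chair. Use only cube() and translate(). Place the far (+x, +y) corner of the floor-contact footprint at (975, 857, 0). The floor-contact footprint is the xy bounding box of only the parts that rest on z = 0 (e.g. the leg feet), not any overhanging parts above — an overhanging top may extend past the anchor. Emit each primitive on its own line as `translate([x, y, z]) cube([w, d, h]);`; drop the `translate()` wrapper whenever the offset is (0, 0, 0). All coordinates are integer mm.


translate([478, 420, 419]) cube([497, 437, 22]);
translate([478, 420, 0]) cube([36, 36, 419]);
translate([939, 420, 0]) cube([36, 36, 419]);
translate([478, 821, 0]) cube([36, 36, 419]);
translate([939, 821, 0]) cube([36, 36, 419]);
translate([478, 822, 441]) cube([497, 35, 530]);


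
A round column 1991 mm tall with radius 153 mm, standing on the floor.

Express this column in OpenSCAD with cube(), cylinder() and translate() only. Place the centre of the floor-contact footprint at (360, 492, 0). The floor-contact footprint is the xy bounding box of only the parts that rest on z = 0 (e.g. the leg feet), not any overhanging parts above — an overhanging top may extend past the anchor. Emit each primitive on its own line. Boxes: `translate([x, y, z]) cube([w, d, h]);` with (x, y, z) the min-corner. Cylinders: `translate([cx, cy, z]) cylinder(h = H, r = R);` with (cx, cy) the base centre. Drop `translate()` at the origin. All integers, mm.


translate([360, 492, 0]) cylinder(h = 1991, r = 153);


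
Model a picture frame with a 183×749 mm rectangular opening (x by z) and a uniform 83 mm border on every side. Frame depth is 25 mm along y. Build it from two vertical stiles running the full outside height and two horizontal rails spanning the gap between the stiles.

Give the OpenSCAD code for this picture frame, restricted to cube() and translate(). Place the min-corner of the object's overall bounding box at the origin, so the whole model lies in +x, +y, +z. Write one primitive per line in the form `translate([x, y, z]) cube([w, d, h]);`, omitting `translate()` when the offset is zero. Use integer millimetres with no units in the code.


cube([83, 25, 915]);
translate([266, 0, 0]) cube([83, 25, 915]);
translate([83, 0, 0]) cube([183, 25, 83]);
translate([83, 0, 832]) cube([183, 25, 83]);


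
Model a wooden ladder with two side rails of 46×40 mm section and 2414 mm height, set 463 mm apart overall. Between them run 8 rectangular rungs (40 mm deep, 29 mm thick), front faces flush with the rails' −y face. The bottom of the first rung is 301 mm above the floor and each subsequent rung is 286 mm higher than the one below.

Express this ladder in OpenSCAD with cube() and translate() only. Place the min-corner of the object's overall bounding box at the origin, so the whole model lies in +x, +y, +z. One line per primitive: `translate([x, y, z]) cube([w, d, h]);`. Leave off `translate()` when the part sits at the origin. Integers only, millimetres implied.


// rung span = 463 - 2*46 = 371
// rung[k] z = 301 + k*286
cube([46, 40, 2414]);
translate([417, 0, 0]) cube([46, 40, 2414]);
translate([46, 0, 301]) cube([371, 40, 29]);
translate([46, 0, 587]) cube([371, 40, 29]);
translate([46, 0, 873]) cube([371, 40, 29]);
translate([46, 0, 1159]) cube([371, 40, 29]);
translate([46, 0, 1445]) cube([371, 40, 29]);
translate([46, 0, 1731]) cube([371, 40, 29]);
translate([46, 0, 2017]) cube([371, 40, 29]);
translate([46, 0, 2303]) cube([371, 40, 29]);


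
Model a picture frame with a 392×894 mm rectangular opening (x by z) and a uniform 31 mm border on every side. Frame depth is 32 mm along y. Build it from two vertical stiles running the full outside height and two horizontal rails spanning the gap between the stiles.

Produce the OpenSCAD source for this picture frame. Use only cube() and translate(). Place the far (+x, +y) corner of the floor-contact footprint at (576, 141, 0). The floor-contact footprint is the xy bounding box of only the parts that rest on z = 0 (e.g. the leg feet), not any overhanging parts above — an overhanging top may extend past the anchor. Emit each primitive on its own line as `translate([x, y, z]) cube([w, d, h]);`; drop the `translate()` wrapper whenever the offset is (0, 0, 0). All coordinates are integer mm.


translate([122, 109, 0]) cube([31, 32, 956]);
translate([545, 109, 0]) cube([31, 32, 956]);
translate([153, 109, 0]) cube([392, 32, 31]);
translate([153, 109, 925]) cube([392, 32, 31]);


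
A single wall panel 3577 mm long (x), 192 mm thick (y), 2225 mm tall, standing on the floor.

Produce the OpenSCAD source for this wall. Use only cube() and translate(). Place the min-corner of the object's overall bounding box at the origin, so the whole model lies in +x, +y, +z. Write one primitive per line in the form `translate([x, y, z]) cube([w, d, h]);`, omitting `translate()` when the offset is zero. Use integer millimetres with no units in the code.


cube([3577, 192, 2225]);


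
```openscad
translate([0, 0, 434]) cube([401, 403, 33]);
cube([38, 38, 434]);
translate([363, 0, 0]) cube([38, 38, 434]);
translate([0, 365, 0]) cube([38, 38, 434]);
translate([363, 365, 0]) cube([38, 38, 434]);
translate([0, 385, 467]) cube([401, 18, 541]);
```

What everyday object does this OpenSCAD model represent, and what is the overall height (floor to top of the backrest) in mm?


A chair. The overall height is 1008 mm.

A slab on four corner posts with a tall panel at the back — a chair. The seat slab sits at z = 434 with thickness 33, and the 541 mm backrest starts at the seat top, so the overall height is 434 + 33 + 541 = 1008 mm.


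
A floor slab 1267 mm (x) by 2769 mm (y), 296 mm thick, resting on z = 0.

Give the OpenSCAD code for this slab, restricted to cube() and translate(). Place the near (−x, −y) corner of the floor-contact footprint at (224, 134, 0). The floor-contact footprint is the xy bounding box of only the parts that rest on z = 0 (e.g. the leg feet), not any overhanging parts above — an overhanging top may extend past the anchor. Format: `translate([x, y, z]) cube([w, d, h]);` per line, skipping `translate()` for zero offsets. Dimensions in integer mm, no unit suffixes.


translate([224, 134, 0]) cube([1267, 2769, 296]);


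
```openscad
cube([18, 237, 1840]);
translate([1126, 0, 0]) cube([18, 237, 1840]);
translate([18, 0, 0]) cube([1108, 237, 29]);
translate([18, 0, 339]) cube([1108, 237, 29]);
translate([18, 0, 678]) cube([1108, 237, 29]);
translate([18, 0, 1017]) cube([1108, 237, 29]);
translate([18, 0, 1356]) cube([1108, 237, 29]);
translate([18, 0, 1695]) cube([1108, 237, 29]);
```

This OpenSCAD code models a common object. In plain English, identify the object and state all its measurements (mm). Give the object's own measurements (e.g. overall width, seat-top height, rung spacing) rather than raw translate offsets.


An open bookshelf. Two side panels, each 18 mm thick, 237 mm deep and 1840 mm tall, stand 1144 mm apart (outside-to-outside). Between them sit 6 shelves, each 29 mm thick and 237 mm deep, spanning the full gap between the sides. The bottom shelf rests on the floor (its underside at z = 0) and the clear gap between one shelf's top and the next shelf's underside is 310 mm.


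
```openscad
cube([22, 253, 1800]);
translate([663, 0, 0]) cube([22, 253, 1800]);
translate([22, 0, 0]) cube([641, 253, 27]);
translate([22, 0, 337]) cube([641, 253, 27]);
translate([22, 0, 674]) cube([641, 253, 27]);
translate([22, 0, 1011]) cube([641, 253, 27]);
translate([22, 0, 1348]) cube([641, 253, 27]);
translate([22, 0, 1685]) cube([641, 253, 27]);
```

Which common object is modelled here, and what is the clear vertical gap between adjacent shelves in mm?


A bookshelf. The clear shelf gap is 310 mm.

Two tall side panels with 6 horizontal boards between them — a bookshelf. The first two shelf undersides are at z = 0 and z = 337; with shelf thickness 27, the clear gap is 337 − 0 − 27 = 310 mm.


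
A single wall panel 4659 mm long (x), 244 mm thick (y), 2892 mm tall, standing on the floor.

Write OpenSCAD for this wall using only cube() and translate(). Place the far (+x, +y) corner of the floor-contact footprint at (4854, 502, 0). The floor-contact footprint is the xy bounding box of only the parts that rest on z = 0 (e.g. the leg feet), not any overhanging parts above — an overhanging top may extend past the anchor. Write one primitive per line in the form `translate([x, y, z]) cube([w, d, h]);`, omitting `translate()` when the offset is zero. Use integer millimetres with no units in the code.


translate([195, 258, 0]) cube([4659, 244, 2892]);


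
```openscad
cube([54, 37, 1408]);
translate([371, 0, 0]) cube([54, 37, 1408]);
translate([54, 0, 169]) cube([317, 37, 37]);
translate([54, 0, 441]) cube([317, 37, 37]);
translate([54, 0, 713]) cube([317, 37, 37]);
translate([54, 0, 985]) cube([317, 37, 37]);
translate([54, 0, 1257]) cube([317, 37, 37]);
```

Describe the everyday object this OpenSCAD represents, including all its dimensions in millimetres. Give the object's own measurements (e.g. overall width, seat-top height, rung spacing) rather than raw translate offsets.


A straight ladder. Two 54×37 mm vertical rails, 1408 mm tall, stand 425 mm apart (outside-to-outside) with their front faces coplanar on the −y side. 5 rungs, each 37 mm deep and 37 mm tall, span between the inner faces of the rails, front faces flush with the rails. The lowest rung's underside is at z = 169 mm and rungs are spaced 272 mm apart (underside to underside).


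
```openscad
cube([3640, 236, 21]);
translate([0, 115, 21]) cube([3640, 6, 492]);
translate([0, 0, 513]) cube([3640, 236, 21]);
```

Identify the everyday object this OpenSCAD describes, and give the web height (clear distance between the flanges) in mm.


An I-beam. The web height is 492 mm.

Two wide flanges with a thin centred web — an I-beam. Overall 534 mm minus two 21 mm flanges gives a web of 534 − 2·21 = 492 mm.


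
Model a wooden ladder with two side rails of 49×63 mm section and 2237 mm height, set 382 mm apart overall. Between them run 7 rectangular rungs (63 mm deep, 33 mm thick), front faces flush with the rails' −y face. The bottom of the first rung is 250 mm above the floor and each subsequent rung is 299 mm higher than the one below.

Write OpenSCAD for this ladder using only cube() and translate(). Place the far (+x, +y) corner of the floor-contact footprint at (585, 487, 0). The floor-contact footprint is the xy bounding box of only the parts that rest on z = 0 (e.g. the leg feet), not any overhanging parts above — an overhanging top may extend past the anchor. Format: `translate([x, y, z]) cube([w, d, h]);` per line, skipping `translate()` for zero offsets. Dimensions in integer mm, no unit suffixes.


translate([203, 424, 0]) cube([49, 63, 2237]);
translate([536, 424, 0]) cube([49, 63, 2237]);
translate([252, 424, 250]) cube([284, 63, 33]);
translate([252, 424, 549]) cube([284, 63, 33]);
translate([252, 424, 848]) cube([284, 63, 33]);
translate([252, 424, 1147]) cube([284, 63, 33]);
translate([252, 424, 1446]) cube([284, 63, 33]);
translate([252, 424, 1745]) cube([284, 63, 33]);
translate([252, 424, 2044]) cube([284, 63, 33]);


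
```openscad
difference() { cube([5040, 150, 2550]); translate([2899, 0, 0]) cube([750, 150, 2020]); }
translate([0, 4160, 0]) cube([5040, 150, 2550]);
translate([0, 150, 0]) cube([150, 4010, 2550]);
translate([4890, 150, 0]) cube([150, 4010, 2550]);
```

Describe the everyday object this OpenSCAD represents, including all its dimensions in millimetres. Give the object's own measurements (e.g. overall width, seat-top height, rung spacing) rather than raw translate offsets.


A single room: four walls, each 2550 mm tall and 150 mm thick, enclosing an outside footprint 5040×4310 mm (x × y), no floor or roof. The front and back walls (−y and +y sides) run the full x-width; the side walls fit between their inner faces. A door opening 750 mm wide and 2020 mm tall is cut through the front wall from the floor up, its −x edge 2899 mm from the wall's −x end.


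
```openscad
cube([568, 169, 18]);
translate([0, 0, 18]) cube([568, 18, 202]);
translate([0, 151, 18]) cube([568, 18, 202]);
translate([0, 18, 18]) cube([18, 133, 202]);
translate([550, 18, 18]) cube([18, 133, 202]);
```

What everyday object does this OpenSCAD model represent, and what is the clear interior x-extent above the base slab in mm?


An open box. The internal width is 532 mm.

A 568×169 base slab with four walls standing on it — an open box. The base is 568 mm wide and the walls are 18 mm thick, so the internal width is 568 − 2 × 18 = 532 mm.


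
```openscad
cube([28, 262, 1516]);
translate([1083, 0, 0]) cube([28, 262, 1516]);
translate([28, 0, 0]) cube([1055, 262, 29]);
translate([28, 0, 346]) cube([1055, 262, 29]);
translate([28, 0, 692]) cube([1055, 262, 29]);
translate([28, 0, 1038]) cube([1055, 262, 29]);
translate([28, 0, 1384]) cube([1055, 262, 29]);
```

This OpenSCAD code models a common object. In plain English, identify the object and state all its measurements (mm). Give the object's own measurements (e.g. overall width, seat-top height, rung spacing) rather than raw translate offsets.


An open bookshelf. Two side panels, each 28 mm thick, 262 mm deep and 1516 mm tall, stand 1111 mm apart (outside-to-outside). Between them sit 5 shelves, each 29 mm thick and 262 mm deep, spanning the full gap between the sides. The bottom shelf rests on the floor (its underside at z = 0) and the clear gap between one shelf's top and the next shelf's underside is 317 mm.


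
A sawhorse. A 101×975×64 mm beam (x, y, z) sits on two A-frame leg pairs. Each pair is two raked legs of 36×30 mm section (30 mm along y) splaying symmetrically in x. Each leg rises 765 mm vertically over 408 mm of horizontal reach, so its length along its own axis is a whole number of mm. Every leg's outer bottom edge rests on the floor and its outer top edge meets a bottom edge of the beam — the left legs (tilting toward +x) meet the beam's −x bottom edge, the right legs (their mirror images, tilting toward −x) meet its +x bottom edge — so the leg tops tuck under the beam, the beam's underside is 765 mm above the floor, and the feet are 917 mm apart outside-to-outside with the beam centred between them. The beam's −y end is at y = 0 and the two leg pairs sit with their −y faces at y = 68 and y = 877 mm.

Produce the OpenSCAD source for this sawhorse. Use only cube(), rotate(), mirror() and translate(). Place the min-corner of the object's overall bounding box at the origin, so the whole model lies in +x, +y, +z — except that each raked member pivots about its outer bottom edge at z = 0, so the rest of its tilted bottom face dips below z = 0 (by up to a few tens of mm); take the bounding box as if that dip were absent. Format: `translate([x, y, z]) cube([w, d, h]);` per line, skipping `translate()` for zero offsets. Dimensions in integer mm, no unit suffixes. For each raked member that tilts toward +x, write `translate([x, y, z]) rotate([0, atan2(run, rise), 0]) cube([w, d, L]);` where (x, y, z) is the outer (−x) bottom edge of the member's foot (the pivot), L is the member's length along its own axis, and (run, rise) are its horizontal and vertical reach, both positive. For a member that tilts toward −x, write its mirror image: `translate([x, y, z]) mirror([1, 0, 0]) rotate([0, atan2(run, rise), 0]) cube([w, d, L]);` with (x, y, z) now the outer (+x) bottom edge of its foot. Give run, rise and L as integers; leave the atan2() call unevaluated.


translate([408, 0, 765]) cube([101, 975, 64]);
translate([0, 68, 0]) rotate([0, atan2(408, 765), 0]) cube([36, 30, 867]);
translate([917, 68, 0]) mirror([1, 0, 0]) rotate([0, atan2(408, 765), 0]) cube([36, 30, 867]);
translate([0, 877, 0]) rotate([0, atan2(408, 765), 0]) cube([36, 30, 867]);
translate([917, 877, 0]) mirror([1, 0, 0]) rotate([0, atan2(408, 765), 0]) cube([36, 30, 867]);
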